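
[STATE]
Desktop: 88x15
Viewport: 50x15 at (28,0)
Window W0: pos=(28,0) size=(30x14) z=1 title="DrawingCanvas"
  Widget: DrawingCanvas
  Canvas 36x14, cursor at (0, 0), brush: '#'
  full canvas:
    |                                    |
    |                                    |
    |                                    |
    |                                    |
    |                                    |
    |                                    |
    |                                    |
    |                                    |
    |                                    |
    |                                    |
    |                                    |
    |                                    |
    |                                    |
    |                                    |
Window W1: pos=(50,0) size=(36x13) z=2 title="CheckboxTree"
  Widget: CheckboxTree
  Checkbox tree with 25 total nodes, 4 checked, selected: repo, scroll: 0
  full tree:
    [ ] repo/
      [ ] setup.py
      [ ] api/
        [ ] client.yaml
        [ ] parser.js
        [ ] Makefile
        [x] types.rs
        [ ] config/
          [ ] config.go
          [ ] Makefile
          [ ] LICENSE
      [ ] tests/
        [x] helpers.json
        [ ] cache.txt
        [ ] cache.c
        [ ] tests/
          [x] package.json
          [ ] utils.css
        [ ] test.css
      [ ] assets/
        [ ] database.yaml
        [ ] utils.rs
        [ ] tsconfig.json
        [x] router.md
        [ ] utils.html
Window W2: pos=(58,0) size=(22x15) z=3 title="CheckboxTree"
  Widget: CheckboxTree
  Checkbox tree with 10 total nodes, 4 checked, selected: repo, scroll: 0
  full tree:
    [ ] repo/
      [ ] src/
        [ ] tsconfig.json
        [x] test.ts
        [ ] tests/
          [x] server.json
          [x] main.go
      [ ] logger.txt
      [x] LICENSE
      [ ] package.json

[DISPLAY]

┏━━━━━━━━━━━━━━━━━━━━━┏━━━━━━━┏━━━━━━━━━━━━━━━━━━━
┃ DrawingCanvas       ┃ Checkb┃ CheckboxTree      
┠─────────────────────┠───────┠───────────────────
┃+                    ┃>[-] re┃>[-] repo/         
┃                     ┃   [ ] ┃   [-] src/        
┃                     ┃   [-] ┃     [ ] tsconfig.j
┃                     ┃     [ ┃     [x] test.ts   
┃                     ┃     [ ┃     [x] tests/    
┃                     ┃     [ ┃       [x] server.j
┃                     ┃     [x┃       [x] main.go 
┃                     ┃     [ ┃   [ ] logger.txt  
┃                     ┃       ┃   [x] LICENSE     
┃                     ┗━━━━━━━┃   [ ] package.json
┗━━━━━━━━━━━━━━━━━━━━━━━━━━━━┛┃                   
                              ┗━━━━━━━━━━━━━━━━━━━


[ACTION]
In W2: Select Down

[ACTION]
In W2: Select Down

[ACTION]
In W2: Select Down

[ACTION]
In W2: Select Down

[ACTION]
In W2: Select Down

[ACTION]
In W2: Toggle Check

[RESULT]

┏━━━━━━━━━━━━━━━━━━━━━┏━━━━━━━┏━━━━━━━━━━━━━━━━━━━
┃ DrawingCanvas       ┃ Checkb┃ CheckboxTree      
┠─────────────────────┠───────┠───────────────────
┃+                    ┃>[-] re┃ [-] repo/         
┃                     ┃   [ ] ┃   [-] src/        
┃                     ┃   [-] ┃     [ ] tsconfig.j
┃                     ┃     [ ┃     [x] test.ts   
┃                     ┃     [ ┃     [-] tests/    
┃                     ┃     [ ┃>      [ ] server.j
┃                     ┃     [x┃       [x] main.go 
┃                     ┃     [ ┃   [ ] logger.txt  
┃                     ┃       ┃   [x] LICENSE     
┃                     ┗━━━━━━━┃   [ ] package.json
┗━━━━━━━━━━━━━━━━━━━━━━━━━━━━┛┃                   
                              ┗━━━━━━━━━━━━━━━━━━━


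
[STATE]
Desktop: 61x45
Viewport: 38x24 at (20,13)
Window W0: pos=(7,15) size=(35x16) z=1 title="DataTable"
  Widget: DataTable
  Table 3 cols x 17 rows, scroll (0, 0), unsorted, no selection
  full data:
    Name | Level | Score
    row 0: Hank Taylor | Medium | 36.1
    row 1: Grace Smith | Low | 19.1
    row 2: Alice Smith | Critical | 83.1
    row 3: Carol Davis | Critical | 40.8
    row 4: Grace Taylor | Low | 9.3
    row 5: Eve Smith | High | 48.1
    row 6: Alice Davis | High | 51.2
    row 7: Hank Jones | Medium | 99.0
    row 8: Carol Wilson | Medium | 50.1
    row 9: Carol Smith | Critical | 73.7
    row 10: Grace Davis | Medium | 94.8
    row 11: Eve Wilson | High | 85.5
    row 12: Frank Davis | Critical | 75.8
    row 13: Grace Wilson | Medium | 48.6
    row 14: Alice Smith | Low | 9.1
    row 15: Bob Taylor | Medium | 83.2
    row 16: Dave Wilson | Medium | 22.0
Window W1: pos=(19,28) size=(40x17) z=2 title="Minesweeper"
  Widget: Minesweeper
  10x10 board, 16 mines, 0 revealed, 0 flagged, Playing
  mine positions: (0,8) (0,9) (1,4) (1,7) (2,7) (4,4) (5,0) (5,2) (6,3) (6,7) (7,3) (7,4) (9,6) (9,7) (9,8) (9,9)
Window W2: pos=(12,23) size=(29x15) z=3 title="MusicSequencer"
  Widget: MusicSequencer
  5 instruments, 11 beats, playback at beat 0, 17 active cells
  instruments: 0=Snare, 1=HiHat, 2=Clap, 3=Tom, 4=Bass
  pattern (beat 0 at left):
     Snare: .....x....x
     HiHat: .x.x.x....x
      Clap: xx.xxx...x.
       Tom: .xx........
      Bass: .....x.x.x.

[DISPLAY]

                                      
                                      
━━━━━━━━━━━━━━━━━━━━━┓                
                     ┃                
─────────────────────┨                
│Level   │Score      ┃                
┼────────┼─────      ┃                
│Medium  │36.1       ┃                
│Low     │19.1       ┃                
│Critical│83.1       ┃                
━━━━━━━━━━━━━━━━━━━━┓┃                
equencer            ┃┃                
────────────────────┨┃                
1234567890          ┃┃                
····█····█          ┃┃                
█·█·█····█          ┃━━━━━━━━━━━━━━━━━
█·███···█·          ┃                 
██········          ┃─────────────────
····█·█·█·          ┃                 
                    ┃                 
                    ┃                 
                    ┃                 
                    ┃                 
                    ┃                 


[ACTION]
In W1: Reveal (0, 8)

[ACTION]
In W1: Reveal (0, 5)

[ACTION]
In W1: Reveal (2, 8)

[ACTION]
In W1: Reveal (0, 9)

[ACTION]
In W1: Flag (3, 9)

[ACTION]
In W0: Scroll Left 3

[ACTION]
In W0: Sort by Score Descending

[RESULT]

                                      
                                      
━━━━━━━━━━━━━━━━━━━━━┓                
                     ┃                
─────────────────────┨                
│Level   │Scor▼      ┃                
┼────────┼─────      ┃                
│Medium  │99.0       ┃                
│Medium  │94.8       ┃                
│High    │85.5       ┃                
━━━━━━━━━━━━━━━━━━━━┓┃                
equencer            ┃┃                
────────────────────┨┃                
1234567890          ┃┃                
····█····█          ┃┃                
█·█·█····█          ┃━━━━━━━━━━━━━━━━━
█·███···█·          ┃                 
██········          ┃─────────────────
····█·█·█·          ┃                 
                    ┃                 
                    ┃                 
                    ┃                 
                    ┃                 
                    ┃                 


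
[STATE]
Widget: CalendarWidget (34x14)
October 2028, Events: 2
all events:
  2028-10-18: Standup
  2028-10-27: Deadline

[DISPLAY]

           October 2028           
Mo Tu We Th Fr Sa Su              
                   1              
 2  3  4  5  6  7  8              
 9 10 11 12 13 14 15              
16 17 18* 19 20 21 22             
23 24 25 26 27* 28 29             
30 31                             
                                  
                                  
                                  
                                  
                                  
                                  


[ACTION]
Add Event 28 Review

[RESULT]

           October 2028           
Mo Tu We Th Fr Sa Su              
                   1              
 2  3  4  5  6  7  8              
 9 10 11 12 13 14 15              
16 17 18* 19 20 21 22             
23 24 25 26 27* 28* 29            
30 31                             
                                  
                                  
                                  
                                  
                                  
                                  


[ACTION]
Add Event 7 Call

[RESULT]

           October 2028           
Mo Tu We Th Fr Sa Su              
                   1              
 2  3  4  5  6  7*  8             
 9 10 11 12 13 14 15              
16 17 18* 19 20 21 22             
23 24 25 26 27* 28* 29            
30 31                             
                                  
                                  
                                  
                                  
                                  
                                  


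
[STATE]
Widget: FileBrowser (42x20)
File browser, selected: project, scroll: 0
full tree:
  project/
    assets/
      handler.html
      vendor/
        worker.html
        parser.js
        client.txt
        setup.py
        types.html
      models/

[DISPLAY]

> [-] project/                            
    [+] assets/                           
                                          
                                          
                                          
                                          
                                          
                                          
                                          
                                          
                                          
                                          
                                          
                                          
                                          
                                          
                                          
                                          
                                          
                                          


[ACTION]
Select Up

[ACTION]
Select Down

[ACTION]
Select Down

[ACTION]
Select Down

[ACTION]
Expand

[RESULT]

  [-] project/                            
  > [-] assets/                           
      handler.html                        
      [+] vendor/                         
      [+] models/                         
                                          
                                          
                                          
                                          
                                          
                                          
                                          
                                          
                                          
                                          
                                          
                                          
                                          
                                          
                                          


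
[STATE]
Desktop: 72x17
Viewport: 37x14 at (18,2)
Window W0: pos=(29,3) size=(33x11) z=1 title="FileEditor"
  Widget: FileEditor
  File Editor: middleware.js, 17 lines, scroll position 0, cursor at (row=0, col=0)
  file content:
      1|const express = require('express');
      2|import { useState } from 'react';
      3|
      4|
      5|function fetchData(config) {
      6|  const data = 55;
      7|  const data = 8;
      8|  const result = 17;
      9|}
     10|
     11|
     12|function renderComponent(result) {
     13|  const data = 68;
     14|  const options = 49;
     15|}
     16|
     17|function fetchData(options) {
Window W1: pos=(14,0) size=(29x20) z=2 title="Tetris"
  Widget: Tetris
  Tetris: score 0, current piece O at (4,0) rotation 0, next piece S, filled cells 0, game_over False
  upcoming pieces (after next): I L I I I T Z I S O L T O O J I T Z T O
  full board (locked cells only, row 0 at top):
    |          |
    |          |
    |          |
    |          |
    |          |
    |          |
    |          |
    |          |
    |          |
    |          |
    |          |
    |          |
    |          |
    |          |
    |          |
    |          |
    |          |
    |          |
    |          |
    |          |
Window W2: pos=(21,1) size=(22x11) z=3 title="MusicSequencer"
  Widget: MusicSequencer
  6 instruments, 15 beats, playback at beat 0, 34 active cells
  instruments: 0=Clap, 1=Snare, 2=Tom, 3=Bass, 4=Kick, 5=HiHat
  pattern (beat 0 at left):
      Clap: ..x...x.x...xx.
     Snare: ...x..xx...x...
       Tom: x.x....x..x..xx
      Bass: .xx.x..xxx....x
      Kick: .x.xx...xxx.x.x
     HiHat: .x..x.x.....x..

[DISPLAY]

───┃ MusicSequencer     ┃            
   ┠────────────────────┨━━━━━━━━━━━━
   ┃      ▼1234567890123┃            
   ┃  Clap··█···█·█···██┃────────────
   ┃ Snare···█··██···█··┃ = require('
   ┃   Tom█·█····█··█··█┃tate } from 
   ┃  Bass·██·█··███····┃            
   ┃  Kick·█·██···███·█·┃            
   ┃ HiHat·█··█·█·····█·┃hData(config
   ┗━━━━━━━━━━━━━━━━━━━━┛= 55;       
       │                ┃= 8;        
       │                ┃━━━━━━━━━━━━
       │                ┃            
       │                ┃            


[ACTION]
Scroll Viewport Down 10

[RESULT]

   ┠────────────────────┨━━━━━━━━━━━━
   ┃      ▼1234567890123┃            
   ┃  Clap··█···█·█···██┃────────────
   ┃ Snare···█··██···█··┃ = require('
   ┃   Tom█·█····█··█··█┃tate } from 
   ┃  Bass·██·█··███····┃            
   ┃  Kick·█·██···███·█·┃            
   ┃ HiHat·█··█·█·····█·┃hData(config
   ┗━━━━━━━━━━━━━━━━━━━━┛= 55;       
       │                ┃= 8;        
       │                ┃━━━━━━━━━━━━
       │                ┃            
       │                ┃            
       │                ┃            


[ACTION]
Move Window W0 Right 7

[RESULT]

   ┠────────────────────┨━━━━━━━━━━━━
   ┃      ▼1234567890123┃ditor       
   ┃  Clap··█···█·█···██┃────────────
   ┃ Snare···█··██···█··┃express = re
   ┃   Tom█·█····█··█··█┃ { useState 
   ┃  Bass·██·█··███····┃            
   ┃  Kick·█·██···███·█·┃            
   ┃ HiHat·█··█·█·····█·┃on fetchData
   ┗━━━━━━━━━━━━━━━━━━━━┛t data = 55;
       │                ┃t data = 8; 
       │                ┃━━━━━━━━━━━━
       │                ┃            
       │                ┃            
       │                ┃            


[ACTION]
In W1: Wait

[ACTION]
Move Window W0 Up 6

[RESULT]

   ┠────────────────────┨express = re
   ┃      ▼1234567890123┃ { useState 
   ┃  Clap··█···█·█···██┃            
   ┃ Snare···█··██···█··┃            
   ┃   Tom█·█····█··█··█┃on fetchData
   ┃  Bass·██·█··███····┃t data = 55;
   ┃  Kick·█·██···███·█·┃t data = 8; 
   ┃ HiHat·█··█·█·····█·┃━━━━━━━━━━━━
   ┗━━━━━━━━━━━━━━━━━━━━┛            
       │                ┃            
       │                ┃            
       │                ┃            
       │                ┃            
       │                ┃            


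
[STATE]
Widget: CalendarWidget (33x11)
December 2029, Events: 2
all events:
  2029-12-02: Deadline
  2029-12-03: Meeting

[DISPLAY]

          December 2029          
Mo Tu We Th Fr Sa Su             
                1  2*            
 3*  4  5  6  7  8  9            
10 11 12 13 14 15 16             
17 18 19 20 21 22 23             
24 25 26 27 28 29 30             
31                               
                                 
                                 
                                 


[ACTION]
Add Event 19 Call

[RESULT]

          December 2029          
Mo Tu We Th Fr Sa Su             
                1  2*            
 3*  4  5  6  7  8  9            
10 11 12 13 14 15 16             
17 18 19* 20 21 22 23            
24 25 26 27 28 29 30             
31                               
                                 
                                 
                                 


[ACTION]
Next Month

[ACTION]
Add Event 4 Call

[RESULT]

           January 2030          
Mo Tu We Th Fr Sa Su             
    1  2  3  4*  5  6            
 7  8  9 10 11 12 13             
14 15 16 17 18 19 20             
21 22 23 24 25 26 27             
28 29 30 31                      
                                 
                                 
                                 
                                 


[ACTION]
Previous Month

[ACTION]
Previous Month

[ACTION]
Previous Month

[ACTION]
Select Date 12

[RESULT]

           October 2029          
Mo Tu We Th Fr Sa Su             
 1  2  3  4  5  6  7             
 8  9 10 11 [12] 13 14           
15 16 17 18 19 20 21             
22 23 24 25 26 27 28             
29 30 31                         
                                 
                                 
                                 
                                 


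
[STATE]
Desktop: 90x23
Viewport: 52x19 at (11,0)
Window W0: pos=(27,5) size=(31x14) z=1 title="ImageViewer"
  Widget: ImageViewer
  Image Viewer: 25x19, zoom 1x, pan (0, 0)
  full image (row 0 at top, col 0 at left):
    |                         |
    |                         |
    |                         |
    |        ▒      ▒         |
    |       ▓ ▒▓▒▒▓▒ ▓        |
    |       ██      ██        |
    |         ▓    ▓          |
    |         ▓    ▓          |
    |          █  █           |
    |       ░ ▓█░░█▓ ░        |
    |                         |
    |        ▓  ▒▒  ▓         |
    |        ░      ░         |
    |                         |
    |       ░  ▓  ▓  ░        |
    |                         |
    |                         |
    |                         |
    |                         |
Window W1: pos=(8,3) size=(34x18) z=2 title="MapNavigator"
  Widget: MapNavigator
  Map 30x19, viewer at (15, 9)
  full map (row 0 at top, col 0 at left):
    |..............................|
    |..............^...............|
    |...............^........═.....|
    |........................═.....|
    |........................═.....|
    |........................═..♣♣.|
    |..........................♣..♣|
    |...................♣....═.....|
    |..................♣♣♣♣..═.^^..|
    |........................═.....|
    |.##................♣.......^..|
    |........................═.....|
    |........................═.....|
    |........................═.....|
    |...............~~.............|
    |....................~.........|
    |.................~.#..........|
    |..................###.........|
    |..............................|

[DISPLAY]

                                                    
                                                    
                                                    
━━━━━━━━━━━━━━━━━━━━━━━━━━━━━━┓                     
apNavigator                   ┃                     
──────────────────────────────┨━━━━━━━━━━━━━━━┓     
..............^........═..... ┃               ┃     
.......................═..... ┃───────────────┨     
.......................═..... ┃               ┃     
.......................═..♣♣. ┃               ┃     
.........................♣..♣ ┃               ┃     
..................♣....═..... ┃ ▒             ┃     
.................♣♣♣♣..═.^^.. ┃▒ ▓            ┃     
..............@........═..... ┃ ██            ┃     
##................♣.......^.. ┃▓              ┃     
.......................═..... ┃▓              ┃     
.......................═..... ┃               ┃     
.......................═..... ┃▓ ░            ┃     
..............~~............. ┃━━━━━━━━━━━━━━━┛     


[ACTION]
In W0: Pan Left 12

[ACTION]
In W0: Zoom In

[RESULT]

                                                    
                                                    
                                                    
━━━━━━━━━━━━━━━━━━━━━━━━━━━━━━┓                     
apNavigator                   ┃                     
──────────────────────────────┨━━━━━━━━━━━━━━━┓     
..............^........═..... ┃               ┃     
.......................═..... ┃───────────────┨     
.......................═..... ┃               ┃     
.......................═..♣♣. ┃               ┃     
.........................♣..♣ ┃               ┃     
..................♣....═..... ┃               ┃     
.................♣♣♣♣..═.^^.. ┃               ┃     
..............@........═..... ┃               ┃     
##................♣.......^.. ┃  ▒▒           ┃     
.......................═..... ┃  ▒▒           ┃     
.......................═..... ┃▓▓  ▒▒▓▓▒▒▒▒▓▓▒┃     
.......................═..... ┃▓▓  ▒▒▓▓▒▒▒▒▓▓▒┃     
..............~~............. ┃━━━━━━━━━━━━━━━┛     


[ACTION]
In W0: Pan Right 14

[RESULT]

                                                    
                                                    
                                                    
━━━━━━━━━━━━━━━━━━━━━━━━━━━━━━┓                     
apNavigator                   ┃                     
──────────────────────────────┨━━━━━━━━━━━━━━━┓     
..............^........═..... ┃               ┃     
.......................═..... ┃───────────────┨     
.......................═..... ┃               ┃     
.......................═..♣♣. ┃               ┃     
.........................♣..♣ ┃               ┃     
..................♣....═..... ┃               ┃     
.................♣♣♣♣..═.^^.. ┃               ┃     
..............@........═..... ┃               ┃     
##................♣.......^.. ┃  ▒▒           ┃     
.......................═..... ┃  ▒▒           ┃     
.......................═..... ┃▒▒  ▓▓         ┃     
.......................═..... ┃▒▒  ▓▓         ┃     
..............~~............. ┃━━━━━━━━━━━━━━━┛     


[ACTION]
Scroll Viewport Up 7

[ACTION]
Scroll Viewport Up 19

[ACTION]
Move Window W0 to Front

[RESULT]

                                                    
                                                    
                                                    
━━━━━━━━━━━━━━━━━━━━━━━━━━━━━━┓                     
apNavigator                   ┃                     
────────────────┏━━━━━━━━━━━━━━━━━━━━━━━━━━━━━┓     
..............^.┃ ImageViewer                 ┃     
................┠─────────────────────────────┨     
................┃                             ┃     
................┃                             ┃     
................┃                             ┃     
................┃                             ┃     
................┃                             ┃     
..............@.┃                             ┃     
##..............┃  ▒▒            ▒▒           ┃     
................┃  ▒▒            ▒▒           ┃     
................┃▓▓  ▒▒▓▓▒▒▒▒▓▓▒▒  ▓▓         ┃     
................┃▓▓  ▒▒▓▓▒▒▒▒▓▓▒▒  ▓▓         ┃     
..............~~┗━━━━━━━━━━━━━━━━━━━━━━━━━━━━━┛     


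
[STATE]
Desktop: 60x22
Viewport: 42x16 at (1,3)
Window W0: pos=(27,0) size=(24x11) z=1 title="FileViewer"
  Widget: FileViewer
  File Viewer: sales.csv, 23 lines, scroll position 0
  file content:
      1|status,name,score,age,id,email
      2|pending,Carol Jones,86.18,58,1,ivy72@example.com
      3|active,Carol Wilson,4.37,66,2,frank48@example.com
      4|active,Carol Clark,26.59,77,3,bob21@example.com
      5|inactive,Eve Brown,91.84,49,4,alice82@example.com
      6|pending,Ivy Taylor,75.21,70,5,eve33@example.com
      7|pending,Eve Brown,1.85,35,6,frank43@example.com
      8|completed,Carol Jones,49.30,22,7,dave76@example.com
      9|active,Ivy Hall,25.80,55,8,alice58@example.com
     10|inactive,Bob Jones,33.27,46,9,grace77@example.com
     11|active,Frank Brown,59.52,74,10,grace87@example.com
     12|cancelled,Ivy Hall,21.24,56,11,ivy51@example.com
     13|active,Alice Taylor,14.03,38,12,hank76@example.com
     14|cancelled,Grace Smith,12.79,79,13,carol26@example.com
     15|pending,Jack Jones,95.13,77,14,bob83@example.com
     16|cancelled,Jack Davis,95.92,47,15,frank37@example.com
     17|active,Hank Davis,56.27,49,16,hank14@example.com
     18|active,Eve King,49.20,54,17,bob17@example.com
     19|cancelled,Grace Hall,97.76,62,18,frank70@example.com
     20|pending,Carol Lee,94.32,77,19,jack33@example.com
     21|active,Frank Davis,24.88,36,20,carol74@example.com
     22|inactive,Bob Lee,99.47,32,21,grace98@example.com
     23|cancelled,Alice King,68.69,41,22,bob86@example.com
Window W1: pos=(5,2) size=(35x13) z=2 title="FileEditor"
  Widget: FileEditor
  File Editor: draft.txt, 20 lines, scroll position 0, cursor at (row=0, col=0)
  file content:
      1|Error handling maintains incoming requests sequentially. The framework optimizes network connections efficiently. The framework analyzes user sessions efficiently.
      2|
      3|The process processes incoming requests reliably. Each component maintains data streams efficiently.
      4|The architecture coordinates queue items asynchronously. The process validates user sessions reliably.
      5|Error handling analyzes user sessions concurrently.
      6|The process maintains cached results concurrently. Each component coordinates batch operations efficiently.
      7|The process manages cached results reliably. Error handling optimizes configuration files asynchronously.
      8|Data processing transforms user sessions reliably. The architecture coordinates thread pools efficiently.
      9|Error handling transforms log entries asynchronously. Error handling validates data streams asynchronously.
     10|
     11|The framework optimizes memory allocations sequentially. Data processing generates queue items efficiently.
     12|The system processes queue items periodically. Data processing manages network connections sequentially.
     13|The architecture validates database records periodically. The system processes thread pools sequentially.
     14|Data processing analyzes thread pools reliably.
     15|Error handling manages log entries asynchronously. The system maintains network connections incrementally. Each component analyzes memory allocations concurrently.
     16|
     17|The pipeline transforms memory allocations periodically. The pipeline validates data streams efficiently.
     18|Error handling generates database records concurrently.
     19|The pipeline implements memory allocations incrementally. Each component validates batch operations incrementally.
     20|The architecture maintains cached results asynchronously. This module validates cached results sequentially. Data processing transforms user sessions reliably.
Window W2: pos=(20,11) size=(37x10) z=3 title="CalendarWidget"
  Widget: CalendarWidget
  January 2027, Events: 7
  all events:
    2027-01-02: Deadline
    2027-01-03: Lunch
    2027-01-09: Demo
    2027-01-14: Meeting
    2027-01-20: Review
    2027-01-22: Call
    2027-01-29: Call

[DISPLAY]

    ┃ FileEditor                      ┃sco
    ┠─────────────────────────────────┨l J
    ┃█rror handling maintains incomin▲┃ Wi
    ┃                                █┃ Cl
    ┃The process processes incoming r░┃ Br
    ┃The architecture coordinates que░┃Tay
    ┃Error handling analyzes user ses░┃Bro
    ┃The process maintains cached res░┃━━━
    ┃The process ma┏━━━━━━━━━━━━━━━━━━━━━━
    ┃Data processin┃ CalendarWidget       
    ┃Error handling┠──────────────────────
    ┗━━━━━━━━━━━━━━┃            January 20
                   ┃Mo Tu We Th Fr Sa Su  
                   ┃             1  2*  3*
                   ┃ 4  5  6  7  8  9* 10 
                   ┃11 12 13 14* 15 16 17 


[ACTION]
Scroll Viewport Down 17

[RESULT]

    ┃                                █┃ Cl
    ┃The process processes incoming r░┃ Br
    ┃The architecture coordinates que░┃Tay
    ┃Error handling analyzes user ses░┃Bro
    ┃The process maintains cached res░┃━━━
    ┃The process ma┏━━━━━━━━━━━━━━━━━━━━━━
    ┃Data processin┃ CalendarWidget       
    ┃Error handling┠──────────────────────
    ┗━━━━━━━━━━━━━━┃            January 20
                   ┃Mo Tu We Th Fr Sa Su  
                   ┃             1  2*  3*
                   ┃ 4  5  6  7  8  9* 10 
                   ┃11 12 13 14* 15 16 17 
                   ┃18 19 20* 21 22* 23 24
                   ┗━━━━━━━━━━━━━━━━━━━━━━
                                          


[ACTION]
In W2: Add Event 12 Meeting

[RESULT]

    ┃                                █┃ Cl
    ┃The process processes incoming r░┃ Br
    ┃The architecture coordinates que░┃Tay
    ┃Error handling analyzes user ses░┃Bro
    ┃The process maintains cached res░┃━━━
    ┃The process ma┏━━━━━━━━━━━━━━━━━━━━━━
    ┃Data processin┃ CalendarWidget       
    ┃Error handling┠──────────────────────
    ┗━━━━━━━━━━━━━━┃            January 20
                   ┃Mo Tu We Th Fr Sa Su  
                   ┃             1  2*  3*
                   ┃ 4  5  6  7  8  9* 10 
                   ┃11 12* 13 14* 15 16 17
                   ┃18 19 20* 21 22* 23 24
                   ┗━━━━━━━━━━━━━━━━━━━━━━
                                          


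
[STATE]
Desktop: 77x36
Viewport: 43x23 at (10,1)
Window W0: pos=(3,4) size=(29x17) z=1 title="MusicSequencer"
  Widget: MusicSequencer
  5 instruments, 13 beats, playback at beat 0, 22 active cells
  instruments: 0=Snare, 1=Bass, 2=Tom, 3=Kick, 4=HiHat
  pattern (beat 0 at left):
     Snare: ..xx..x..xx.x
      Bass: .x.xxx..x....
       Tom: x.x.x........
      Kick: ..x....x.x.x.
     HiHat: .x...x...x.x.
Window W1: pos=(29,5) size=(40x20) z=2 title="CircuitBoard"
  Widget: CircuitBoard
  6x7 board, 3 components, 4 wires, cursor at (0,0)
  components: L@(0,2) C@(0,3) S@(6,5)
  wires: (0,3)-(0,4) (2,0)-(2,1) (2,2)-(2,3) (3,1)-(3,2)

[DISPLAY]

                                           
                                           
                                           
━━━━━━━━━━━━━━━━━━━━━┓                     
Sequencer          ┏━━━━━━━━━━━━━━━━━━━━━━━
───────────────────┃ CircuitBoard          
▼123456789012      ┠───────────────────────
··██··█··██·█      ┃   0 1 2 3 4 5         
·█·███··█····      ┃0  [.]      L   C ─ ·  
█·█·█········      ┃                       
··█····█·█·█·      ┃1                      
·█···█···█·█·      ┃                       
                   ┃2   · ─ ·   · ─ ·      
                   ┃                       
                   ┃3       · ─ ·          
                   ┃                       
                   ┃4                      
                   ┃                       
                   ┃5                      
━━━━━━━━━━━━━━━━━━━┃                       
                   ┃6                      
                   ┃Cursor: (0,0)          
                   ┃                       


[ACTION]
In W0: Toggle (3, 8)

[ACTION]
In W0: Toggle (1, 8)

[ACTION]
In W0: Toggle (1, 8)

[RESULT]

                                           
                                           
                                           
━━━━━━━━━━━━━━━━━━━━━┓                     
Sequencer          ┏━━━━━━━━━━━━━━━━━━━━━━━
───────────────────┃ CircuitBoard          
▼123456789012      ┠───────────────────────
··██··█··██·█      ┃   0 1 2 3 4 5         
·█·███··█····      ┃0  [.]      L   C ─ ·  
█·█·█········      ┃                       
··█····███·█·      ┃1                      
·█···█···█·█·      ┃                       
                   ┃2   · ─ ·   · ─ ·      
                   ┃                       
                   ┃3       · ─ ·          
                   ┃                       
                   ┃4                      
                   ┃                       
                   ┃5                      
━━━━━━━━━━━━━━━━━━━┃                       
                   ┃6                      
                   ┃Cursor: (0,0)          
                   ┃                       


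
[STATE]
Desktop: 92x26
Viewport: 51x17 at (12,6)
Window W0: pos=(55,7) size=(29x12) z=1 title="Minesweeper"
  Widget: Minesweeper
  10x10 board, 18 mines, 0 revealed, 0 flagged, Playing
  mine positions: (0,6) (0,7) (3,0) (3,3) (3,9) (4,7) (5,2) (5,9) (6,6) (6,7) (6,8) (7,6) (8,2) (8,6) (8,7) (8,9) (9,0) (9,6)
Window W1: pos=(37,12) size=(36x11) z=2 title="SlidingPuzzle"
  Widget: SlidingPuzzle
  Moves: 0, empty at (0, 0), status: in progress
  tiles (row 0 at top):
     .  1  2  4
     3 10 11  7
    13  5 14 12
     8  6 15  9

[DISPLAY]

                                                   
                                           ┏━━━━━━━
                                           ┃ Minesw
                                           ┠───────
                                           ┃■■■■■■■
                                           ┃■■■■■■■
                         ┏━━━━━━━━━━━━━━━━━━━━━━━━━
                         ┃ SlidingPuzzle           
                         ┠─────────────────────────
                         ┃┌────┬────┬────┬────┐    
                         ┃│    │  1 │  2 │  4 │    
                         ┃├────┼────┼────┼────┤    
                         ┃│  3 │ 10 │ 11 │  7 │    
                         ┃├────┼────┼────┼────┤    
                         ┃│ 13 │  5 │ 14 │ 12 │    
                         ┃├────┼────┼────┼────┤    
                         ┗━━━━━━━━━━━━━━━━━━━━━━━━━


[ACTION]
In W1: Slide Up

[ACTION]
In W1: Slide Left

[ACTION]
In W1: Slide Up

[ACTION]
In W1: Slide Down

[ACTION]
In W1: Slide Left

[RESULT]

                                                   
                                           ┏━━━━━━━
                                           ┃ Minesw
                                           ┠───────
                                           ┃■■■■■■■
                                           ┃■■■■■■■
                         ┏━━━━━━━━━━━━━━━━━━━━━━━━━
                         ┃ SlidingPuzzle           
                         ┠─────────────────────────
                         ┃┌────┬────┬────┬────┐    
                         ┃│  3 │  1 │  2 │  4 │    
                         ┃├────┼────┼────┼────┤    
                         ┃│ 10 │ 11 │    │  7 │    
                         ┃├────┼────┼────┼────┤    
                         ┃│ 13 │  5 │ 14 │ 12 │    
                         ┃├────┼────┼────┼────┤    
                         ┗━━━━━━━━━━━━━━━━━━━━━━━━━
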